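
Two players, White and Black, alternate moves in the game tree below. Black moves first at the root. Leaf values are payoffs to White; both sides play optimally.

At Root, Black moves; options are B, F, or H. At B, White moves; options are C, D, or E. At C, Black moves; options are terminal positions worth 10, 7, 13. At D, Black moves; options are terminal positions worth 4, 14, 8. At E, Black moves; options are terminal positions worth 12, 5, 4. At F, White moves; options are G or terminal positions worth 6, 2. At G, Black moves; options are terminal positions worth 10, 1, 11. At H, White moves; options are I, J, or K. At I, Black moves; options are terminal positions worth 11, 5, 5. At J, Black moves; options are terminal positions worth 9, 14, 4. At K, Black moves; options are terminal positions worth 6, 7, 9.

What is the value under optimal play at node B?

C: min(10, 7, 13) = 7
D: min(4, 14, 8) = 4
E: min(12, 5, 4) = 4
B: max(7, 4, 4) = 7

7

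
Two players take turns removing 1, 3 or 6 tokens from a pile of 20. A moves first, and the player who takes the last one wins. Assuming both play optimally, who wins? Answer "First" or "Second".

Second

Compute winning (W) and losing (L) positions by backward induction:
i:   0  1  2  3  4  5  6  7  8  9 10 11 12 13 14 15 16 17 18 19 20
     L  W  L  W  L  W  W  W  W  L  W  L  W  L  W  W  W  W  L  W  L
Position 20 is L, so the second player wins.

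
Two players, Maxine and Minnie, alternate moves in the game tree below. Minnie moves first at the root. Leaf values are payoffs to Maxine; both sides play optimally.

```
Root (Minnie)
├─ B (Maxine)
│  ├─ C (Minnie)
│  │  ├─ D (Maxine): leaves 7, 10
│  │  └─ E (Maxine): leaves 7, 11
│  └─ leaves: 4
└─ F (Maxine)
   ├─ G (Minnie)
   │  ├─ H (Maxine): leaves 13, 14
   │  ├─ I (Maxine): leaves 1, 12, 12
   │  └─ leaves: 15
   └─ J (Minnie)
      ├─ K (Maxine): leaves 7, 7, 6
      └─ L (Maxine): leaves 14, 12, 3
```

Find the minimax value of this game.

D (Maxine): max(7, 10) = 10
E (Maxine): max(7, 11) = 11
C (Minnie): min(10, 11) = 10
B (Maxine): max(10, 4) = 10
H (Maxine): max(13, 14) = 14
I (Maxine): max(1, 12, 12) = 12
G (Minnie): min(14, 12, 15) = 12
K (Maxine): max(7, 7, 6) = 7
L (Maxine): max(14, 12, 3) = 14
J (Minnie): min(7, 14) = 7
F (Maxine): max(12, 7) = 12
Root (Minnie): min(10, 12) = 10

10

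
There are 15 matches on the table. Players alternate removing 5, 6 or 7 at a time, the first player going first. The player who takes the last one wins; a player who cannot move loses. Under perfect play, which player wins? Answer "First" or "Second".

Positions where the player to move wins (W) vs loses (L):
i:   0  1  2  3  4  5  6  7  8  9 10 11 12 13 14 15
     L  L  L  L  L  W  W  W  W  W  W  W  L  L  L  L
Position 15 is L, so the second player wins.

Second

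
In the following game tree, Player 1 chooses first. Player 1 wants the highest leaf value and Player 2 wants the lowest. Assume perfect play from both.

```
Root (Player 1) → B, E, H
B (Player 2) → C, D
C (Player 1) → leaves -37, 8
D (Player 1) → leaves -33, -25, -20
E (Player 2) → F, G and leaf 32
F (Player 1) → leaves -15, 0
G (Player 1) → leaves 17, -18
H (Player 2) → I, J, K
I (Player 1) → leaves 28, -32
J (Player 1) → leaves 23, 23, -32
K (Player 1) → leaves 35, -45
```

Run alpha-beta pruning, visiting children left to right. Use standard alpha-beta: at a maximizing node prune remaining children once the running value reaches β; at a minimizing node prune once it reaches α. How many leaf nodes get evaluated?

15

C [α=-∞,β=+∞]: v=8
D [α=-∞,β=8]: v=-20
B [α=-∞,β=+∞]: v=-20
F [α=-20,β=+∞]: v=0
G [α=-20,β=0]: v=17 after child 1 ≥ β → β-cutoff, skip 1
E [α=-20,β=+∞]: v=0
I [α=0,β=+∞]: v=28
J [α=0,β=28]: v=23
K [α=0,β=23]: v=35 after child 1 ≥ β → β-cutoff, skip 1
H [α=0,β=+∞]: v=23
Root [α=-∞,β=+∞]: v=23
Leaves evaluated: 15 of 17.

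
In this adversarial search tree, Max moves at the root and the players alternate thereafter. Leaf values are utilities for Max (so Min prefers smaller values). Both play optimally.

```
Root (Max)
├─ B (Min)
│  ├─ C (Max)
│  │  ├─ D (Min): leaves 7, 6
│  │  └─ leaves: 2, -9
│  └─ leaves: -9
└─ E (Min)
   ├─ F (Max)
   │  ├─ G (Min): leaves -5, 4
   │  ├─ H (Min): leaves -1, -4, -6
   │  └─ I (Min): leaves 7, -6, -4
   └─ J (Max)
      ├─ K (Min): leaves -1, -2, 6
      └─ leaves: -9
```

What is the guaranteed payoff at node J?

K: min(-1, -2, 6) = -2
J: max(-2, -9) = -2

-2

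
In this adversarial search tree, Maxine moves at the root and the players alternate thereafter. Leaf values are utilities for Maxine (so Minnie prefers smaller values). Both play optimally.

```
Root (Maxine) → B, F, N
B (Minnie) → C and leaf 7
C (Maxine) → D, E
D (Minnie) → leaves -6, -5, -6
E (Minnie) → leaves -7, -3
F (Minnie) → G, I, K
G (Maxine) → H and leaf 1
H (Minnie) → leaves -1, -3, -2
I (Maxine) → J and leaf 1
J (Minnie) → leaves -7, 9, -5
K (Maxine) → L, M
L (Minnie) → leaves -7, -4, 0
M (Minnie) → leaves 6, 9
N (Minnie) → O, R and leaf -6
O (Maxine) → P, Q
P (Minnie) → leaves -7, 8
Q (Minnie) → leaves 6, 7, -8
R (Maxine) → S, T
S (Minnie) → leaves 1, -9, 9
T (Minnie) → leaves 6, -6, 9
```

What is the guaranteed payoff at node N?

-7

P: min(-7, 8) = -7
Q: min(6, 7, -8) = -8
O: max(-7, -8) = -7
S: min(1, -9, 9) = -9
T: min(6, -6, 9) = -6
R: max(-9, -6) = -6
N: min(-7, -6, -6) = -7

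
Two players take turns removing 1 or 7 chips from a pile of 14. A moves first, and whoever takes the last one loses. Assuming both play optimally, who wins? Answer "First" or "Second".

W/L table (W = player to move can force a win):
i:   0  1  2  3  4  5  6  7  8  9 10 11 12 13 14
     W  L  W  L  W  L  W  L  W  L  W  L  W  L  W
Position 14 is W, so the first player wins.

First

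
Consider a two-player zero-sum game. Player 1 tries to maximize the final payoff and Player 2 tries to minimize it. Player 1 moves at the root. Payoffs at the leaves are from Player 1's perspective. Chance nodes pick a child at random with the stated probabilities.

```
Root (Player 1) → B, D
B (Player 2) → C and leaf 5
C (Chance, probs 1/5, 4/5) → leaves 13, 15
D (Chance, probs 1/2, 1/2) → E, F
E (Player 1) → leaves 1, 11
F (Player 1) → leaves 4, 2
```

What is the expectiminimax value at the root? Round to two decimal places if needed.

7.5

C (Chance): 1/5·13 + 4/5·15 = 14.6
B (Player 2): min(14.6, 5) = 5
E (Player 1): max(1, 11) = 11
F (Player 1): max(4, 2) = 4
D (Chance): 1/2·11 + 1/2·4 = 7.5
Root (Player 1): max(5, 7.5) = 7.5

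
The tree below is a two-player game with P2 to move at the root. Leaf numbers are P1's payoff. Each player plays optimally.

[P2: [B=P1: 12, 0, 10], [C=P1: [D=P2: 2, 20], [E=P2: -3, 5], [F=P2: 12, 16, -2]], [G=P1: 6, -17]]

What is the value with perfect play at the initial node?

B (P1): max(12, 0, 10) = 12
D (P2): min(2, 20) = 2
E (P2): min(-3, 5) = -3
F (P2): min(12, 16, -2) = -2
C (P1): max(2, -3, -2) = 2
G (P1): max(6, -17) = 6
Root (P2): min(12, 2, 6) = 2

2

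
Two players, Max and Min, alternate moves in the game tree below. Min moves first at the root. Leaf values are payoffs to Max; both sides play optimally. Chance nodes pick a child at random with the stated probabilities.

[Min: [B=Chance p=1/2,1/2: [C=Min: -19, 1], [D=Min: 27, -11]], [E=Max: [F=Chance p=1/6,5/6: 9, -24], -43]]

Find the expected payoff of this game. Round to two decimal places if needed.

C (Min): min(-19, 1) = -19
D (Min): min(27, -11) = -11
B (Chance): 1/2·-19 + 1/2·-11 = -15
F (Chance): 1/6·9 + 5/6·-24 = -18.5
E (Max): max(-18.5, -43) = -18.5
Root (Min): min(-15, -18.5) = -18.5

-18.5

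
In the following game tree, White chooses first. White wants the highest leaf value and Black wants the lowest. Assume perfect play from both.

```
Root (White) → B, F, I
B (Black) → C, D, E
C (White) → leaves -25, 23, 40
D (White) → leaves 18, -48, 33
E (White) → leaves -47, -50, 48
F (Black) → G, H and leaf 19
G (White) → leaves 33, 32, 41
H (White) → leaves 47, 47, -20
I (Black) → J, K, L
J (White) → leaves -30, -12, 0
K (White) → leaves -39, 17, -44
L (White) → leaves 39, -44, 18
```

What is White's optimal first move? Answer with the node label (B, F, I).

B

C (White): max(-25, 23, 40) = 40
D (White): max(18, -48, 33) = 33
E (White): max(-47, -50, 48) = 48
B (Black): min(40, 33, 48) = 33
G (White): max(33, 32, 41) = 41
H (White): max(47, 47, -20) = 47
F (Black): min(41, 47, 19) = 19
J (White): max(-30, -12, 0) = 0
K (White): max(-39, 17, -44) = 17
L (White): max(39, -44, 18) = 39
I (Black): min(0, 17, 39) = 0
Root (White): max(33, 19, 0) = 33
White picks the child with the highest value: B (value 33).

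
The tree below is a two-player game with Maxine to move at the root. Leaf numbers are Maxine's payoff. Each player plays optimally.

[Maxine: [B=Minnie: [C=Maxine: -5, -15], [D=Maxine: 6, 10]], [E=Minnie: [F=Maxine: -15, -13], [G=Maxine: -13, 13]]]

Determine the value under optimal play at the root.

-5

C (Maxine): max(-5, -15) = -5
D (Maxine): max(6, 10) = 10
B (Minnie): min(-5, 10) = -5
F (Maxine): max(-15, -13) = -13
G (Maxine): max(-13, 13) = 13
E (Minnie): min(-13, 13) = -13
Root (Maxine): max(-5, -13) = -5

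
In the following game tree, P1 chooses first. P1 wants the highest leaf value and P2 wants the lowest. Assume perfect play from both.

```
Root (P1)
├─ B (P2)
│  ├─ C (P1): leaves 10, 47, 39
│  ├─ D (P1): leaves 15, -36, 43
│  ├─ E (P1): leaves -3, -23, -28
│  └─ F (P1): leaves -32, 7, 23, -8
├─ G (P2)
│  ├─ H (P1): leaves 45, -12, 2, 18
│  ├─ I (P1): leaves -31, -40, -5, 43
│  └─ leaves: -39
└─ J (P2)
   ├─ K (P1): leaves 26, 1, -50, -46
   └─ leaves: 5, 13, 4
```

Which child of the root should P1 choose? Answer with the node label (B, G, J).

C (P1): max(10, 47, 39) = 47
D (P1): max(15, -36, 43) = 43
E (P1): max(-3, -23, -28) = -3
F (P1): max(-32, 7, 23, -8) = 23
B (P2): min(47, 43, -3, 23) = -3
H (P1): max(45, -12, 2, 18) = 45
I (P1): max(-31, -40, -5, 43) = 43
G (P2): min(45, 43, -39) = -39
K (P1): max(26, 1, -50, -46) = 26
J (P2): min(26, 5, 13, 4) = 4
Root (P1): max(-3, -39, 4) = 4
P1 picks the child with the highest value: J (value 4).

J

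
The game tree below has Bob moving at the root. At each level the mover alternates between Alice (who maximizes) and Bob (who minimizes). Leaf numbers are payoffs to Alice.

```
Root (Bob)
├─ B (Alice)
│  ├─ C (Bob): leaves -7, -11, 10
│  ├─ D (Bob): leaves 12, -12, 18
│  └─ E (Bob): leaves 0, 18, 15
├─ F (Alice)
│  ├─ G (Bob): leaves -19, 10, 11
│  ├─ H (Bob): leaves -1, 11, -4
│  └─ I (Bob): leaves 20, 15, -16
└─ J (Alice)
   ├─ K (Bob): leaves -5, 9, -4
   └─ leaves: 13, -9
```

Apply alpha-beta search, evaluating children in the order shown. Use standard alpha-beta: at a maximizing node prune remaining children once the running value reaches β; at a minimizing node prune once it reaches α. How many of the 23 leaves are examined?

21

C [α=-∞,β=+∞]: v=-11
D [α=-11,β=+∞]: v=-12 after child 2 ≤ α → α-cutoff, skip 1
E [α=-11,β=+∞]: v=0
B [α=-∞,β=+∞]: v=0
G [α=-∞,β=0]: v=-19
H [α=-19,β=0]: v=-4
I [α=-4,β=0]: v=-16
F [α=-∞,β=0]: v=-4
K [α=-∞,β=-4]: v=-5
J [α=-∞,β=-4]: v=13 after child 2 ≥ β → β-cutoff, skip 1
Root [α=-∞,β=+∞]: v=-4
Leaves evaluated: 21 of 23.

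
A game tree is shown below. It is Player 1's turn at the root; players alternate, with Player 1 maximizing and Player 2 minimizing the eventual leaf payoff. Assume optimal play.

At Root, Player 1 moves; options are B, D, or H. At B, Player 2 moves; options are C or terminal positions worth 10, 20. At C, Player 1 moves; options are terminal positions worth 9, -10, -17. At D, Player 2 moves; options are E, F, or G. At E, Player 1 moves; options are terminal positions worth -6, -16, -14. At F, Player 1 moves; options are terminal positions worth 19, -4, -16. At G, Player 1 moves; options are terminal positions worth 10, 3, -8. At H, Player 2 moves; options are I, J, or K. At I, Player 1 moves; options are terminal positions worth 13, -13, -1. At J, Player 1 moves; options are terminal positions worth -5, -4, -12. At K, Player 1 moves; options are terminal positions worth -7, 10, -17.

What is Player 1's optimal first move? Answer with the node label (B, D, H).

B

C (Player 1): max(9, -10, -17) = 9
B (Player 2): min(9, 10, 20) = 9
E (Player 1): max(-6, -16, -14) = -6
F (Player 1): max(19, -4, -16) = 19
G (Player 1): max(10, 3, -8) = 10
D (Player 2): min(-6, 19, 10) = -6
I (Player 1): max(13, -13, -1) = 13
J (Player 1): max(-5, -4, -12) = -4
K (Player 1): max(-7, 10, -17) = 10
H (Player 2): min(13, -4, 10) = -4
Root (Player 1): max(9, -6, -4) = 9
Player 1 picks the child with the highest value: B (value 9).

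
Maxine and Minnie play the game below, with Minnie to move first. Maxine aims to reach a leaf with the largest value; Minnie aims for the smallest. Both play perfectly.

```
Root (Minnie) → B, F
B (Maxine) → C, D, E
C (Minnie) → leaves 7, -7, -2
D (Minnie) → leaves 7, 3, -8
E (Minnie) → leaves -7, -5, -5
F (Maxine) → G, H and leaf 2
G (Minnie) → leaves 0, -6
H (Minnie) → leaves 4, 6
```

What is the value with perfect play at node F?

G: min(0, -6) = -6
H: min(4, 6) = 4
F: max(-6, 4, 2) = 4

4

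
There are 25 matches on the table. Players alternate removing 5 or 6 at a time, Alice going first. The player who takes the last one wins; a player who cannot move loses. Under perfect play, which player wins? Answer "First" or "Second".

Second

Positions where the player to move wins (W) vs loses (L):
i:   0  1  2  3  4  5  6  7  8  9 10 11 12 13 14 15 16 17 18 19 20 21 22 23 24 25
     L  L  L  L  L  W  W  W  W  W  W  L  L  L  L  L  W  W  W  W  W  W  L  L  L  L
Position 25 is L, so the second player wins.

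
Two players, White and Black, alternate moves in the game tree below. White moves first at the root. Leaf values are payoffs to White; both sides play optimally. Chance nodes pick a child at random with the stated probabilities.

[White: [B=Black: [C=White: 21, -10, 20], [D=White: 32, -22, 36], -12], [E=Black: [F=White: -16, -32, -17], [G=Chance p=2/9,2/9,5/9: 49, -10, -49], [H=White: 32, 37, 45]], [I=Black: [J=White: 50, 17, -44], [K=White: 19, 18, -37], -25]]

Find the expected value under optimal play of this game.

-12

C (White): max(21, -10, 20) = 21
D (White): max(32, -22, 36) = 36
B (Black): min(21, 36, -12) = -12
F (White): max(-16, -32, -17) = -16
G (Chance): 2/9·49 + 2/9·-10 + 5/9·-49 = -18.56
H (White): max(32, 37, 45) = 45
E (Black): min(-16, -18.56, 45) = -18.56
J (White): max(50, 17, -44) = 50
K (White): max(19, 18, -37) = 19
I (Black): min(50, 19, -25) = -25
Root (White): max(-12, -18.56, -25) = -12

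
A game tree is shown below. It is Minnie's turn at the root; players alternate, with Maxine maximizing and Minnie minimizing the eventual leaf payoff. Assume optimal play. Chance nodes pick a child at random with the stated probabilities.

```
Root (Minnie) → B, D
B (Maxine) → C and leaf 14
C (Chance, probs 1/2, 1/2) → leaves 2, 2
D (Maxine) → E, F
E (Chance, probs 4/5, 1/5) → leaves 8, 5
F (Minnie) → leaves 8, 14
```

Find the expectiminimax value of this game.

8

C (Chance): 1/2·2 + 1/2·2 = 2
B (Maxine): max(2, 14) = 14
E (Chance): 4/5·8 + 1/5·5 = 7.4
F (Minnie): min(8, 14) = 8
D (Maxine): max(7.4, 8) = 8
Root (Minnie): min(14, 8) = 8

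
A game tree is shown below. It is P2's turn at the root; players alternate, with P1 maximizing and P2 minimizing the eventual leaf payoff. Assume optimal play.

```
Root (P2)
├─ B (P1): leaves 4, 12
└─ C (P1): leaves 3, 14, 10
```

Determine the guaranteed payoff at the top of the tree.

12

B (P1): max(4, 12) = 12
C (P1): max(3, 14, 10) = 14
Root (P2): min(12, 14) = 12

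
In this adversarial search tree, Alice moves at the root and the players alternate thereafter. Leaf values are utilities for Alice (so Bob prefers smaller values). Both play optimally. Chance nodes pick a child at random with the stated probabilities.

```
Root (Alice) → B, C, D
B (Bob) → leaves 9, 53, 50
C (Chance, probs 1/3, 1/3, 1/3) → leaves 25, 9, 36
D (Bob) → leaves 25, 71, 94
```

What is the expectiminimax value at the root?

B (Bob): min(9, 53, 50) = 9
C (Chance): 1/3·25 + 1/3·9 + 1/3·36 = 23.33
D (Bob): min(25, 71, 94) = 25
Root (Alice): max(9, 23.33, 25) = 25

25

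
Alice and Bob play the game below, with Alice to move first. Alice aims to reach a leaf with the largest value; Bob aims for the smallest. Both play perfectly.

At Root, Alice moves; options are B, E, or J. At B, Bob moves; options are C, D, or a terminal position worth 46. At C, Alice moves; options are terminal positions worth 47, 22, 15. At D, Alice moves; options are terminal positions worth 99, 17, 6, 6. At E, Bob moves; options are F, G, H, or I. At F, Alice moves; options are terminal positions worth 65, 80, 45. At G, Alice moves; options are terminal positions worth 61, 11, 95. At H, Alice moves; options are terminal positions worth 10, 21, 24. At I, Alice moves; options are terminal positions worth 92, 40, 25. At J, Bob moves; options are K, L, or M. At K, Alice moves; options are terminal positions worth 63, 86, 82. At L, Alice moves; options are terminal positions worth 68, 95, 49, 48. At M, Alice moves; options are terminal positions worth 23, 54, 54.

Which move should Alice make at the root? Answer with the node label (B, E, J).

J

C (Alice): max(47, 22, 15) = 47
D (Alice): max(99, 17, 6, 6) = 99
B (Bob): min(47, 99, 46) = 46
F (Alice): max(65, 80, 45) = 80
G (Alice): max(61, 11, 95) = 95
H (Alice): max(10, 21, 24) = 24
I (Alice): max(92, 40, 25) = 92
E (Bob): min(80, 95, 24, 92) = 24
K (Alice): max(63, 86, 82) = 86
L (Alice): max(68, 95, 49, 48) = 95
M (Alice): max(23, 54, 54) = 54
J (Bob): min(86, 95, 54) = 54
Root (Alice): max(46, 24, 54) = 54
Alice picks the child with the highest value: J (value 54).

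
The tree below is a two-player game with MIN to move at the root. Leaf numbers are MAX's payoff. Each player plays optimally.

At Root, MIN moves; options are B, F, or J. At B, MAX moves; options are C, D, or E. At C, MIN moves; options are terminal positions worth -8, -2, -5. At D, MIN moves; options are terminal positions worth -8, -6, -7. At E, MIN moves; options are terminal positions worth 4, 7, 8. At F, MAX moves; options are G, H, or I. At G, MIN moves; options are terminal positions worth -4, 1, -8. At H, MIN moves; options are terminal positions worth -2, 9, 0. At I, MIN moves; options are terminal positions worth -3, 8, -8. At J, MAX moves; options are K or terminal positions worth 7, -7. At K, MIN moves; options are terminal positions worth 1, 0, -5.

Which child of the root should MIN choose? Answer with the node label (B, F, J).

C (MIN): min(-8, -2, -5) = -8
D (MIN): min(-8, -6, -7) = -8
E (MIN): min(4, 7, 8) = 4
B (MAX): max(-8, -8, 4) = 4
G (MIN): min(-4, 1, -8) = -8
H (MIN): min(-2, 9, 0) = -2
I (MIN): min(-3, 8, -8) = -8
F (MAX): max(-8, -2, -8) = -2
K (MIN): min(1, 0, -5) = -5
J (MAX): max(-5, 7, -7) = 7
Root (MIN): min(4, -2, 7) = -2
MIN picks the child with the lowest value: F (value -2).

F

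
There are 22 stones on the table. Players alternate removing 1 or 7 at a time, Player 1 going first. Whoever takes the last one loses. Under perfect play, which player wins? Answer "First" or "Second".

W/L table (W = player to move can force a win):
i:   0  1  2  3  4  5  6  7  8  9 10 11 12 13 14 15 16 17 18 19 20 21 22
     W  L  W  L  W  L  W  L  W  L  W  L  W  L  W  L  W  L  W  L  W  L  W
Position 22 is W, so the first player wins.

First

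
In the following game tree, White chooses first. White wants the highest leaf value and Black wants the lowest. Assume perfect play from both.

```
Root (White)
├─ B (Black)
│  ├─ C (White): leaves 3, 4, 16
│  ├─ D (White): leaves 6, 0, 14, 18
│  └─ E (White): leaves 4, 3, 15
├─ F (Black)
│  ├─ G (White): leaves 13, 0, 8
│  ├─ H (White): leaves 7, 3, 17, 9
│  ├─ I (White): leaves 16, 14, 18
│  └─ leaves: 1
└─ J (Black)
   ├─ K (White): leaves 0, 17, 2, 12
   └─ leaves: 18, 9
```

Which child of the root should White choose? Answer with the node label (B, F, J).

B

C (White): max(3, 4, 16) = 16
D (White): max(6, 0, 14, 18) = 18
E (White): max(4, 3, 15) = 15
B (Black): min(16, 18, 15) = 15
G (White): max(13, 0, 8) = 13
H (White): max(7, 3, 17, 9) = 17
I (White): max(16, 14, 18) = 18
F (Black): min(13, 17, 18, 1) = 1
K (White): max(0, 17, 2, 12) = 17
J (Black): min(17, 18, 9) = 9
Root (White): max(15, 1, 9) = 15
White picks the child with the highest value: B (value 15).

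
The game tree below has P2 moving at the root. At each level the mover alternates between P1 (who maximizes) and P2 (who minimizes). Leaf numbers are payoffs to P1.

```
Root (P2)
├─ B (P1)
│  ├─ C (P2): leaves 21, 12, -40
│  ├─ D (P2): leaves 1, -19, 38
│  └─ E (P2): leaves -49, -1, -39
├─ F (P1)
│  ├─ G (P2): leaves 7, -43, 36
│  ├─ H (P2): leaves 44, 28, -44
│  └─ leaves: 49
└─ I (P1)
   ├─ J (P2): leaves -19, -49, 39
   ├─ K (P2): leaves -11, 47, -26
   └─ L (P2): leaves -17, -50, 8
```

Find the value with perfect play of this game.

C (P2): min(21, 12, -40) = -40
D (P2): min(1, -19, 38) = -19
E (P2): min(-49, -1, -39) = -49
B (P1): max(-40, -19, -49) = -19
G (P2): min(7, -43, 36) = -43
H (P2): min(44, 28, -44) = -44
F (P1): max(-43, -44, 49) = 49
J (P2): min(-19, -49, 39) = -49
K (P2): min(-11, 47, -26) = -26
L (P2): min(-17, -50, 8) = -50
I (P1): max(-49, -26, -50) = -26
Root (P2): min(-19, 49, -26) = -26

-26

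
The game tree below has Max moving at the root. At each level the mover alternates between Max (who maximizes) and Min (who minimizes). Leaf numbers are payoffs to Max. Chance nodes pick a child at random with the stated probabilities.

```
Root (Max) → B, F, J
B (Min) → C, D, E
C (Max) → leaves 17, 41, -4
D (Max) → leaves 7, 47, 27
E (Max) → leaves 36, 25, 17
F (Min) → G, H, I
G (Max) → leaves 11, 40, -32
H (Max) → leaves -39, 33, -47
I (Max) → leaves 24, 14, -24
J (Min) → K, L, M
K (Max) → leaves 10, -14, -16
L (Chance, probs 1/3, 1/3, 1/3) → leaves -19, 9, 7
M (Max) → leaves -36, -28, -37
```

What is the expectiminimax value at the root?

36

C (Max): max(17, 41, -4) = 41
D (Max): max(7, 47, 27) = 47
E (Max): max(36, 25, 17) = 36
B (Min): min(41, 47, 36) = 36
G (Max): max(11, 40, -32) = 40
H (Max): max(-39, 33, -47) = 33
I (Max): max(24, 14, -24) = 24
F (Min): min(40, 33, 24) = 24
K (Max): max(10, -14, -16) = 10
L (Chance): 1/3·-19 + 1/3·9 + 1/3·7 = -1
M (Max): max(-36, -28, -37) = -28
J (Min): min(10, -1, -28) = -28
Root (Max): max(36, 24, -28) = 36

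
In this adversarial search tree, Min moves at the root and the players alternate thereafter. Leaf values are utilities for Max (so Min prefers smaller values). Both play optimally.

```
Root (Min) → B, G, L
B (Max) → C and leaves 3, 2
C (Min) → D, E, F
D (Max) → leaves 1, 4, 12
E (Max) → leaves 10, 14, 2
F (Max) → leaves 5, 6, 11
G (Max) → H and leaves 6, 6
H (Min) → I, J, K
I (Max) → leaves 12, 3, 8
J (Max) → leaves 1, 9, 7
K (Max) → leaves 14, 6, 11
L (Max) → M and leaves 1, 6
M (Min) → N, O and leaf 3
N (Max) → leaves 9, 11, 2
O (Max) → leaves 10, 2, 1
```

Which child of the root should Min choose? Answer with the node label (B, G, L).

L

D (Max): max(1, 4, 12) = 12
E (Max): max(10, 14, 2) = 14
F (Max): max(5, 6, 11) = 11
C (Min): min(12, 14, 11) = 11
B (Max): max(11, 3, 2) = 11
I (Max): max(12, 3, 8) = 12
J (Max): max(1, 9, 7) = 9
K (Max): max(14, 6, 11) = 14
H (Min): min(12, 9, 14) = 9
G (Max): max(9, 6, 6) = 9
N (Max): max(9, 11, 2) = 11
O (Max): max(10, 2, 1) = 10
M (Min): min(11, 10, 3) = 3
L (Max): max(3, 1, 6) = 6
Root (Min): min(11, 9, 6) = 6
Min picks the child with the lowest value: L (value 6).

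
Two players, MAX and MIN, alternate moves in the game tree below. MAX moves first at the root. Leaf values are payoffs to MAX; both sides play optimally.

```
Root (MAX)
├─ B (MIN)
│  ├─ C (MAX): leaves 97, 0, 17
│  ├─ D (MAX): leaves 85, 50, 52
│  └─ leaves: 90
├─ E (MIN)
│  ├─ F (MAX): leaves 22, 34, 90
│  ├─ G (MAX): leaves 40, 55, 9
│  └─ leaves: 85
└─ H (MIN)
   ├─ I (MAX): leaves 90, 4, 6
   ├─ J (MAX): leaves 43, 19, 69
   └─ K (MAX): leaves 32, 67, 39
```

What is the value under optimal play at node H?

I: max(90, 4, 6) = 90
J: max(43, 19, 69) = 69
K: max(32, 67, 39) = 67
H: min(90, 69, 67) = 67

67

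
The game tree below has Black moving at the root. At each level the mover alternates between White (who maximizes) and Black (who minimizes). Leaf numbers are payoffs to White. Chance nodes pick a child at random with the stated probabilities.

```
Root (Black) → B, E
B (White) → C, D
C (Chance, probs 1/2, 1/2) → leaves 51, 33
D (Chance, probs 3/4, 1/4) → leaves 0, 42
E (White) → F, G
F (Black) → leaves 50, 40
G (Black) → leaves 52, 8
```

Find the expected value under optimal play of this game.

C (Chance): 1/2·51 + 1/2·33 = 42
D (Chance): 3/4·0 + 1/4·42 = 10.5
B (White): max(42, 10.5) = 42
F (Black): min(50, 40) = 40
G (Black): min(52, 8) = 8
E (White): max(40, 8) = 40
Root (Black): min(42, 40) = 40

40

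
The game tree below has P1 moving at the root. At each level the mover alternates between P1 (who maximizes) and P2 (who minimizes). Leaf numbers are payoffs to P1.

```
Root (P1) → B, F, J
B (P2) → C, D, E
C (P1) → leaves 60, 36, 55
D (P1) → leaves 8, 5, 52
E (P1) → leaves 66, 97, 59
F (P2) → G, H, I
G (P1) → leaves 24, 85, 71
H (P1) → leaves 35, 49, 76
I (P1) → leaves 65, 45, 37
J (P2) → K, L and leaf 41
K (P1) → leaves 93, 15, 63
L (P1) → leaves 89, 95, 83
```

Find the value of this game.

65

C (P1): max(60, 36, 55) = 60
D (P1): max(8, 5, 52) = 52
E (P1): max(66, 97, 59) = 97
B (P2): min(60, 52, 97) = 52
G (P1): max(24, 85, 71) = 85
H (P1): max(35, 49, 76) = 76
I (P1): max(65, 45, 37) = 65
F (P2): min(85, 76, 65) = 65
K (P1): max(93, 15, 63) = 93
L (P1): max(89, 95, 83) = 95
J (P2): min(93, 95, 41) = 41
Root (P1): max(52, 65, 41) = 65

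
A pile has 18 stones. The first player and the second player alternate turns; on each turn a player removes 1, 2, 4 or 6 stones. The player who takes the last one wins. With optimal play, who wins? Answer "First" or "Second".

Mark each pile size as W (mover wins) or L (mover loses):
i:   0  1  2  3  4  5  6  7  8  9 10 11 12 13 14 15 16 17 18
     L  W  W  L  W  W  W  W  L  W  W  L  W  W  W  W  L  W  W
Position 18 is W, so the first player wins.

First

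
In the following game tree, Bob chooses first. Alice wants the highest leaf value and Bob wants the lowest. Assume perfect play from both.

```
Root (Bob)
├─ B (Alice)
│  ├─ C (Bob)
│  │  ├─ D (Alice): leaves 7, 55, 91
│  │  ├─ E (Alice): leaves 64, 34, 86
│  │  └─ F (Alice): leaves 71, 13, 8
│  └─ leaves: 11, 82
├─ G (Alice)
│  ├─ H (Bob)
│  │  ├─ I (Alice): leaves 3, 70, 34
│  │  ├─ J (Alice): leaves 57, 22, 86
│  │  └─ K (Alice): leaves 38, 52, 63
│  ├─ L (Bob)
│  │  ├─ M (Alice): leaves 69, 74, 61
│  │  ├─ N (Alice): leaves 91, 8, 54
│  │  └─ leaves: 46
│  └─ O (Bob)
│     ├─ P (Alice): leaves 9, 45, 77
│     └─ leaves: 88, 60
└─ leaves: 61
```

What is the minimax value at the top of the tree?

61

D (Alice): max(7, 55, 91) = 91
E (Alice): max(64, 34, 86) = 86
F (Alice): max(71, 13, 8) = 71
C (Bob): min(91, 86, 71) = 71
B (Alice): max(71, 11, 82) = 82
I (Alice): max(3, 70, 34) = 70
J (Alice): max(57, 22, 86) = 86
K (Alice): max(38, 52, 63) = 63
H (Bob): min(70, 86, 63) = 63
M (Alice): max(69, 74, 61) = 74
N (Alice): max(91, 8, 54) = 91
L (Bob): min(74, 91, 46) = 46
P (Alice): max(9, 45, 77) = 77
O (Bob): min(77, 88, 60) = 60
G (Alice): max(63, 46, 60) = 63
Root (Bob): min(82, 63, 61) = 61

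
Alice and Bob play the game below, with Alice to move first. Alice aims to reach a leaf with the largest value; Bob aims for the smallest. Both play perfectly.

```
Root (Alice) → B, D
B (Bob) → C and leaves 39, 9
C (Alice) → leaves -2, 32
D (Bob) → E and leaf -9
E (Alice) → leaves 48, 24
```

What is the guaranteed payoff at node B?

C: max(-2, 32) = 32
B: min(32, 39, 9) = 9

9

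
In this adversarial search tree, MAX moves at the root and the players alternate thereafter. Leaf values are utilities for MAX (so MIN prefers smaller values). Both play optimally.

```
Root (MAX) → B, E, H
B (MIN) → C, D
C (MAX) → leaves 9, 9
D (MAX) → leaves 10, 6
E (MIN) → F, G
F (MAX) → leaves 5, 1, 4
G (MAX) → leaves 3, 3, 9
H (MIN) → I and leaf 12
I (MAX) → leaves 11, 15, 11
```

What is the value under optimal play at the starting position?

C (MAX): max(9, 9) = 9
D (MAX): max(10, 6) = 10
B (MIN): min(9, 10) = 9
F (MAX): max(5, 1, 4) = 5
G (MAX): max(3, 3, 9) = 9
E (MIN): min(5, 9) = 5
I (MAX): max(11, 15, 11) = 15
H (MIN): min(15, 12) = 12
Root (MAX): max(9, 5, 12) = 12

12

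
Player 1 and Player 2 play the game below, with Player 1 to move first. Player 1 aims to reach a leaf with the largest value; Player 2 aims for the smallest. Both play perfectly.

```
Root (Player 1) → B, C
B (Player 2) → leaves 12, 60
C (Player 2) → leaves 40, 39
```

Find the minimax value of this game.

39

B (Player 2): min(12, 60) = 12
C (Player 2): min(40, 39) = 39
Root (Player 1): max(12, 39) = 39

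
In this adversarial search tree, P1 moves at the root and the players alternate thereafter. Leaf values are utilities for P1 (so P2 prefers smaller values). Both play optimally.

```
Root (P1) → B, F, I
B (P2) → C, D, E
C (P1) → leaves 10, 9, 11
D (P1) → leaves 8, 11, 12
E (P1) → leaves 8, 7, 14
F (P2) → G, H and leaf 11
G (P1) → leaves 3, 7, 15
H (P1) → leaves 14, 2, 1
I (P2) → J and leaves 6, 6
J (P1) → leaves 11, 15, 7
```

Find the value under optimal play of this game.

C (P1): max(10, 9, 11) = 11
D (P1): max(8, 11, 12) = 12
E (P1): max(8, 7, 14) = 14
B (P2): min(11, 12, 14) = 11
G (P1): max(3, 7, 15) = 15
H (P1): max(14, 2, 1) = 14
F (P2): min(15, 14, 11) = 11
J (P1): max(11, 15, 7) = 15
I (P2): min(15, 6, 6) = 6
Root (P1): max(11, 11, 6) = 11

11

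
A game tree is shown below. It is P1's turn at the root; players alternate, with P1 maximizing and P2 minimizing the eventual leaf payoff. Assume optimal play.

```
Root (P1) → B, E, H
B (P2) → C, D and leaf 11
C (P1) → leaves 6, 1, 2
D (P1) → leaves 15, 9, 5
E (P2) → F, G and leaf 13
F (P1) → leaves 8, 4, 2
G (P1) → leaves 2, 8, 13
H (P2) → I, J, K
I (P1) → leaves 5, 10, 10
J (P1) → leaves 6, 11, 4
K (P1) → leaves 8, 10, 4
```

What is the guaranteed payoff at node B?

C: max(6, 1, 2) = 6
D: max(15, 9, 5) = 15
B: min(6, 15, 11) = 6

6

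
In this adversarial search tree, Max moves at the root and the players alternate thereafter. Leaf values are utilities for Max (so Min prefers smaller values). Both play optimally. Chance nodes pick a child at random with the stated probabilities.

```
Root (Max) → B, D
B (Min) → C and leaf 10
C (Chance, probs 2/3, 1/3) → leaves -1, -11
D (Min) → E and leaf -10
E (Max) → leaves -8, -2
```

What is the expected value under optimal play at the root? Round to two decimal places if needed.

-4.33

C (Chance): 2/3·-1 + 1/3·-11 = -4.33
B (Min): min(-4.33, 10) = -4.33
E (Max): max(-8, -2) = -2
D (Min): min(-2, -10) = -10
Root (Max): max(-4.33, -10) = -4.33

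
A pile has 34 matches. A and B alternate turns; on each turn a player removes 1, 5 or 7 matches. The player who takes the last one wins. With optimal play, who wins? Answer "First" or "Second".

Second

Mark each pile size as W (mover wins) or L (mover loses):
i:   0  1  2  3  4  5  6  7  8  9 10 11 12 13 14 15 16 17 18 19 20 21 22 23 24 25 26 27 28 29 30 31 32 33 34
     L  W  L  W  L  W  L  W  L  W  L  W  L  W  L  W  L  W  L  W  L  W  L  W  L  W  L  W  L  W  L  W  L  W  L
Position 34 is L, so the second player wins.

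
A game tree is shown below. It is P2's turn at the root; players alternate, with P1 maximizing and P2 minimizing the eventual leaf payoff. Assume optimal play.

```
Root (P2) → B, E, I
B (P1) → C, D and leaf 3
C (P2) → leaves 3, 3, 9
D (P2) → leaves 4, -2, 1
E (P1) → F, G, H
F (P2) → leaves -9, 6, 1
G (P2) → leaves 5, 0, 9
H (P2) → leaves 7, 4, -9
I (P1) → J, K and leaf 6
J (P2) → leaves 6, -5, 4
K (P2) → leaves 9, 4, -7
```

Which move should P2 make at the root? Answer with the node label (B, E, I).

C (P2): min(3, 3, 9) = 3
D (P2): min(4, -2, 1) = -2
B (P1): max(3, -2, 3) = 3
F (P2): min(-9, 6, 1) = -9
G (P2): min(5, 0, 9) = 0
H (P2): min(7, 4, -9) = -9
E (P1): max(-9, 0, -9) = 0
J (P2): min(6, -5, 4) = -5
K (P2): min(9, 4, -7) = -7
I (P1): max(-5, -7, 6) = 6
Root (P2): min(3, 0, 6) = 0
P2 picks the child with the lowest value: E (value 0).

E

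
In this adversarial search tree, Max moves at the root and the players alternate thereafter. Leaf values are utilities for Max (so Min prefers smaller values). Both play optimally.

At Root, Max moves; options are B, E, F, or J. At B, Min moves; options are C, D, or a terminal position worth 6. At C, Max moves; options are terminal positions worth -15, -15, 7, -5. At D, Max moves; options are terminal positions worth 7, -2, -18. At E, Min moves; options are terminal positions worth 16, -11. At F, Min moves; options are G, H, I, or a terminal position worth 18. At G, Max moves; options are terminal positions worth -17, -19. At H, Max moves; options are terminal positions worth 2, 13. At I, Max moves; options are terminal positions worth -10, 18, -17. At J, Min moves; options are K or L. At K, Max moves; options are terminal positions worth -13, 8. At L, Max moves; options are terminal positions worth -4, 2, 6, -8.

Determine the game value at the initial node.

C (Max): max(-15, -15, 7, -5) = 7
D (Max): max(7, -2, -18) = 7
B (Min): min(7, 7, 6) = 6
E (Min): min(16, -11) = -11
G (Max): max(-17, -19) = -17
H (Max): max(2, 13) = 13
I (Max): max(-10, 18, -17) = 18
F (Min): min(-17, 13, 18, 18) = -17
K (Max): max(-13, 8) = 8
L (Max): max(-4, 2, 6, -8) = 6
J (Min): min(8, 6) = 6
Root (Max): max(6, -11, -17, 6) = 6

6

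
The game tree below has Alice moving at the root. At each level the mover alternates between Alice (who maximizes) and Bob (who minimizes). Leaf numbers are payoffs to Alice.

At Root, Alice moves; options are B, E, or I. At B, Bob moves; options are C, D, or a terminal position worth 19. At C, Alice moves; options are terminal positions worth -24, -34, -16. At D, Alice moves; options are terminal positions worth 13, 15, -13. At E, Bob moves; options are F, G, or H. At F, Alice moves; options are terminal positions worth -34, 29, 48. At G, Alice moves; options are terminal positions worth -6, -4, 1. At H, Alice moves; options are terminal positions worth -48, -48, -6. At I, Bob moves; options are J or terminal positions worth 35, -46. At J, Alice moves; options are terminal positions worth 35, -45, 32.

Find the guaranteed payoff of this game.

C (Alice): max(-24, -34, -16) = -16
D (Alice): max(13, 15, -13) = 15
B (Bob): min(-16, 15, 19) = -16
F (Alice): max(-34, 29, 48) = 48
G (Alice): max(-6, -4, 1) = 1
H (Alice): max(-48, -48, -6) = -6
E (Bob): min(48, 1, -6) = -6
J (Alice): max(35, -45, 32) = 35
I (Bob): min(35, 35, -46) = -46
Root (Alice): max(-16, -6, -46) = -6

-6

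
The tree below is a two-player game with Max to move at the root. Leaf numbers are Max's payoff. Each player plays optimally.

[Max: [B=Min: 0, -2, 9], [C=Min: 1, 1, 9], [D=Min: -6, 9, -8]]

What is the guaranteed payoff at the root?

1

B (Min): min(0, -2, 9) = -2
C (Min): min(1, 1, 9) = 1
D (Min): min(-6, 9, -8) = -8
Root (Max): max(-2, 1, -8) = 1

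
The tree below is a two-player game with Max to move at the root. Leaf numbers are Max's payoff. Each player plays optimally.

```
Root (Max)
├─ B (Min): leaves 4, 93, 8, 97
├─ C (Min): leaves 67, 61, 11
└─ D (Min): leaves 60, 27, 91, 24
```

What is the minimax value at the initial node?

24

B (Min): min(4, 93, 8, 97) = 4
C (Min): min(67, 61, 11) = 11
D (Min): min(60, 27, 91, 24) = 24
Root (Max): max(4, 11, 24) = 24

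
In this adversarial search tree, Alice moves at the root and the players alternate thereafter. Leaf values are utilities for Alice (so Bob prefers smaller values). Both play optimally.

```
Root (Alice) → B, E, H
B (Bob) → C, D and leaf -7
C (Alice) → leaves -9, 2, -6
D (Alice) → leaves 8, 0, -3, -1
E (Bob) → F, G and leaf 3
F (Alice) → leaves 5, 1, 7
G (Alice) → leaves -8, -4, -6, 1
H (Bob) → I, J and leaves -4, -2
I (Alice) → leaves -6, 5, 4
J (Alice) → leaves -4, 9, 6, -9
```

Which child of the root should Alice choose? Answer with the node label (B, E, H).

C (Alice): max(-9, 2, -6) = 2
D (Alice): max(8, 0, -3, -1) = 8
B (Bob): min(2, 8, -7) = -7
F (Alice): max(5, 1, 7) = 7
G (Alice): max(-8, -4, -6, 1) = 1
E (Bob): min(7, 1, 3) = 1
I (Alice): max(-6, 5, 4) = 5
J (Alice): max(-4, 9, 6, -9) = 9
H (Bob): min(5, 9, -4, -2) = -4
Root (Alice): max(-7, 1, -4) = 1
Alice picks the child with the highest value: E (value 1).

E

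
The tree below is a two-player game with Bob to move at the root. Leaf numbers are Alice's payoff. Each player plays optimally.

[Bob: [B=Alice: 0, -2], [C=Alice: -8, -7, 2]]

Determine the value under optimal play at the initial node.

0

B (Alice): max(0, -2) = 0
C (Alice): max(-8, -7, 2) = 2
Root (Bob): min(0, 2) = 0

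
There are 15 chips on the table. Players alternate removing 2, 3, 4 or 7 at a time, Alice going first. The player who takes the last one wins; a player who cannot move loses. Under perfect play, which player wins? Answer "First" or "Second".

First

W/L table (W = player to move can force a win):
i:   0  1  2  3  4  5  6  7  8  9 10 11 12 13 14 15
     L  L  W  W  W  W  L  W  W  W  W  L  L  W  W  W
Position 15 is W, so the first player wins.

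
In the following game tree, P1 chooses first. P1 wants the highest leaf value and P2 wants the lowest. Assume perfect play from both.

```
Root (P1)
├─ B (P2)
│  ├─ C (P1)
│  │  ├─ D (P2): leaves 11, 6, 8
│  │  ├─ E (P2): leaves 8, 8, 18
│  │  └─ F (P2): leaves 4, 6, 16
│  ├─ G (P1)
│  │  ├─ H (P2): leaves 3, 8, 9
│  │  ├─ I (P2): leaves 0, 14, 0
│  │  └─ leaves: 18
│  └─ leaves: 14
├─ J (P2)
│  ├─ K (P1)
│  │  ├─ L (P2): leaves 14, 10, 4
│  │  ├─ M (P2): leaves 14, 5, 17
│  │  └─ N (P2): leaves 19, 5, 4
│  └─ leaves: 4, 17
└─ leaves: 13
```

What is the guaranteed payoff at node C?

D: min(11, 6, 8) = 6
E: min(8, 8, 18) = 8
F: min(4, 6, 16) = 4
C: max(6, 8, 4) = 8

8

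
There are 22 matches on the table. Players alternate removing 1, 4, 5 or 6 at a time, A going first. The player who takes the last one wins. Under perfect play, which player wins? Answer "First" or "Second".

First

Mark each pile size as W (mover wins) or L (mover loses):
i:   0  1  2  3  4  5  6  7  8  9 10 11 12 13 14 15 16 17 18 19 20 21 22
     L  W  L  W  W  W  W  W  W  L  W  L  W  W  W  W  W  W  L  W  L  W  W
Position 22 is W, so the first player wins.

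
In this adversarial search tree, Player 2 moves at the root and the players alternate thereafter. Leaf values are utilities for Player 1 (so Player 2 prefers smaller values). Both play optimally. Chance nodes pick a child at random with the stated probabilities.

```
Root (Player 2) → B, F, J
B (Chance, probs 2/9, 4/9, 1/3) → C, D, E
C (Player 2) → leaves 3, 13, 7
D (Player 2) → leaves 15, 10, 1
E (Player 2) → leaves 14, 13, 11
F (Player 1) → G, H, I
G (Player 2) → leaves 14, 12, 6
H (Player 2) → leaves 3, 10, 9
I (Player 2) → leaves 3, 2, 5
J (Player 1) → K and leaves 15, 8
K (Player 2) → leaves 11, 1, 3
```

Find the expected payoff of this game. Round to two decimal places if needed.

4.78

C (Player 2): min(3, 13, 7) = 3
D (Player 2): min(15, 10, 1) = 1
E (Player 2): min(14, 13, 11) = 11
B (Chance): 2/9·3 + 4/9·1 + 1/3·11 = 4.78
G (Player 2): min(14, 12, 6) = 6
H (Player 2): min(3, 10, 9) = 3
I (Player 2): min(3, 2, 5) = 2
F (Player 1): max(6, 3, 2) = 6
K (Player 2): min(11, 1, 3) = 1
J (Player 1): max(1, 15, 8) = 15
Root (Player 2): min(4.78, 6, 15) = 4.78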